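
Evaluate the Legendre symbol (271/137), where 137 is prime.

Euler's criterion: (271/137) ≡ 134^68 (mod 137).
134^2 ≡ 9 (mod 137)
134^4 ≡ 81 (mod 137)
134^8 ≡ 122 (mod 137)
134^16 ≡ 88 (mod 137)
134^32 ≡ 72 (mod 137)
134^64 ≡ 115 (mod 137)
134^68 = 134^(64+4) ≡ 136 (mod 137).
Result is 136 ≡ −1, so (271/137) = −1.

-1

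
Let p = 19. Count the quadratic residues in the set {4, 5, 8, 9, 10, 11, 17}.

(4/19) = +1 → QR.
(5/19) = +1 → QR.
(8/19) = -1 → non-residue.
(9/19) = +1 → QR.
(10/19) = -1 → non-residue.
(11/19) = +1 → QR.
(17/19) = +1 → QR.
Total quadratic residues among the 7: 5.

5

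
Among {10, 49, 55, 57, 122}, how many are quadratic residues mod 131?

(10/131) = -1 → non-residue.
(49/131) = +1 → QR.
(55/131) = +1 → QR.
(57/131) = -1 → non-residue.
(122/131) = -1 → non-residue.
Total quadratic residues among the 5: 2.

2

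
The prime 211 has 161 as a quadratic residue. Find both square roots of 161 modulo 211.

Since 211 ≡ 3 (mod 4), a square root of 161 is 161^((211+1)/4) = 161^53 mod 211.
Repeated squaring: 161^2≡179, 161^4≡180, 161^8≡117, 161^16≡185, 161^32≡43 (mod 211).
161^53 = 161^(32+16+4+1) ≡ 43 (mod 211).
Check: 43² = 1849 ≡ 161 (mod 211). The two roots are 43 and 168.

43, 168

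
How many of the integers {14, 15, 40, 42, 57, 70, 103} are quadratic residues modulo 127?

(14/127) = -1 → non-residue.
(15/127) = +1 → QR.
(40/127) = -1 → non-residue.
(42/127) = +1 → QR.
(57/127) = -1 → non-residue.
(70/127) = +1 → QR.
(103/127) = +1 → QR.
Total quadratic residues among the 7: 4.

4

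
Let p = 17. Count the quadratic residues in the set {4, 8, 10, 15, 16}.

4

(4/17) = +1 → QR.
(8/17) = +1 → QR.
(10/17) = -1 → non-residue.
(15/17) = +1 → QR.
(16/17) = +1 → QR.
Total quadratic residues among the 5: 4.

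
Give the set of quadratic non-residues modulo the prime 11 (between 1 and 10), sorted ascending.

2,6,7,8,10

Square k = 1,…,5 (k and 11−k give the same square):
1²=1, 2²=4, 3²=9, 4²≡5, 5²≡3 (mod 11).
The residues are {1, 3, 4, 5, 9}; the non-residues are the remaining 5 nonzero classes.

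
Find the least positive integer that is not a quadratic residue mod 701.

2

(2/701) = −1, so 2 is the smallest positive non-residue mod 701.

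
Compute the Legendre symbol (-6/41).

First reduce: -6 ≡ 35 (mod 41).
Reciprocity: 35 ≡ 3 and 41 ≡ 1 (mod 4), so (35/41) = +(41/35).
Reduce top mod 35: now compute (6/35).
Pull out 2: since 35 ≡ 3 (mod 8), (2/35) = -1.
Reciprocity: 3 ≡ 3 and 35 ≡ 3 (mod 4), so (3/35) = −(35/3).
Reduce top mod 3: now compute (2/3).
Pull out 2: since 3 ≡ 3 (mod 8), (2/3) = -1.
Reached (1/3) = 1. Collecting the sign flips along the way, the symbol is -1.

-1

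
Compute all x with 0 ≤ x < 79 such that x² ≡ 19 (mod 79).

16, 63

Since 79 ≡ 3 (mod 4), a square root of 19 is 19^((79+1)/4) = 19^20 mod 79.
Repeated squaring: 19^2≡45, 19^4≡50, 19^8≡51, 19^16≡73 (mod 79).
19^20 = 19^(16+4) ≡ 16 (mod 79).
Check: 16² = 256 ≡ 19 (mod 79). The two roots are 16 and 63.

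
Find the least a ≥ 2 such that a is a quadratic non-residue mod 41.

3

(2/41) = +1, so 2 is a residue.
(3/41) = −1, so 3 is the smallest positive non-residue mod 41.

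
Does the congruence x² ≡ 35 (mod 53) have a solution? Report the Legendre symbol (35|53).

Reciprocity: 35 ≡ 3 and 53 ≡ 1 (mod 4), so (35/53) = +(53/35).
Reduce top mod 35: now compute (18/35).
Pull out 2: since 35 ≡ 3 (mod 8), (2/35) = -1.
Reciprocity: 9 ≡ 1 and 35 ≡ 3 (mod 4), so (9/35) = +(35/9).
Reduce top mod 9: now compute (8/9).
Pull out 2^3: since 9 ≡ 1 (mod 8), (2/9) = +1, so (2/9)^3 = +1.
Reached (1/9) = 1. Collecting the sign flips along the way, the symbol is -1.

-1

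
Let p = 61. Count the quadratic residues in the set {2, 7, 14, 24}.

1

(2/61) = -1 → non-residue.
(7/61) = -1 → non-residue.
(14/61) = +1 → QR.
(24/61) = -1 → non-residue.
Total quadratic residues among the 4: 1.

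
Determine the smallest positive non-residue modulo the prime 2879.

(2/2879) = +1, so 2 is a residue.
(3/2879) = +1, so 3 is a residue.
(4/2879) = +1, so 4 is a residue.
(5/2879) = +1, so 5 is a residue.
(6/2879) = +1, so 6 is a residue.
(7/2879) = −1, so 7 is the smallest positive non-residue mod 2879.

7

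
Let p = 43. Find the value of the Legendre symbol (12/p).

Euler's criterion: (12/43) ≡ 12^21 (mod 43).
12^2 ≡ 15 (mod 43)
12^4 ≡ 10 (mod 43)
12^8 ≡ 14 (mod 43)
12^16 ≡ 24 (mod 43)
12^21 = 12^(16+4+1) ≡ 42 (mod 43).
Result is 42 ≡ −1, so (12/43) = −1.

-1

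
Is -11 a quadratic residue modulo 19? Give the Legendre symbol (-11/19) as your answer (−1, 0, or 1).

First reduce: -11 ≡ 8 (mod 19).
Pull out 2^3: since 19 ≡ 3 (mod 8), (2/19) = -1, so (2/19)^3 = -1.
Reached (1/19) = 1. Collecting the sign flips along the way, the symbol is -1.

-1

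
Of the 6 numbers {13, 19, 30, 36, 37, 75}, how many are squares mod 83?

4

(13/83) = -1 → non-residue.
(19/83) = -1 → non-residue.
(30/83) = +1 → QR.
(36/83) = +1 → QR.
(37/83) = +1 → QR.
(75/83) = +1 → QR.
Total quadratic residues among the 6: 4.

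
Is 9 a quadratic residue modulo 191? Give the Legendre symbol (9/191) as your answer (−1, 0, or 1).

Euler's criterion: (9/191) ≡ 9^95 (mod 191).
9^2 ≡ 81 (mod 191)
9^4 ≡ 67 (mod 191)
9^8 ≡ 96 (mod 191)
9^16 ≡ 48 (mod 191)
9^32 ≡ 12 (mod 191)
9^64 ≡ 144 (mod 191)
9^95 = 9^(64+16+8+4+2+1) ≡ 1 (mod 191).
Result is 1, so (9/191) = 1.

1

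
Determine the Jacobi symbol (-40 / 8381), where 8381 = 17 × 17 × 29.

First reduce: -40 ≡ 8341 (mod 8381).
Reciprocity: 8341 ≡ 1 and 8381 ≡ 1 (mod 4), so (8341/8381) = +(8381/8341).
Reduce top mod 8341: now compute (40/8341).
Pull out 2^3: since 8341 ≡ 5 (mod 8), (2/8341) = -1, so (2/8341)^3 = -1.
Reciprocity: 5 ≡ 1 and 8341 ≡ 1 (mod 4), so (5/8341) = +(8341/5).
Reduce top mod 5: now compute (1/5).
Reached (1/5) = 1. Collecting the sign flips along the way, the symbol is -1.

-1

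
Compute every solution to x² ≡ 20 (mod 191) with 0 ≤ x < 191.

Since 191 ≡ 3 (mod 4), a square root of 20 is 20^((191+1)/4) = 20^48 mod 191.
Repeated squaring: 20^2≡18, 20^4≡133, 20^8≡117, 20^16≡128, 20^32≡149 (mod 191).
20^48 = 20^(32+16) ≡ 163 (mod 191).
Check: 163² = 26569 ≡ 20 (mod 191). The two roots are 28 and 163.

28, 163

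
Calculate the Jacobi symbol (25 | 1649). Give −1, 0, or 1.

Reciprocity: 25 ≡ 1 and 1649 ≡ 1 (mod 4), so (25/1649) = +(1649/25).
Reduce top mod 25: now compute (24/25).
Pull out 2^3: since 25 ≡ 1 (mod 8), (2/25) = +1, so (2/25)^3 = +1.
Reciprocity: 3 ≡ 3 and 25 ≡ 1 (mod 4), so (3/25) = +(25/3).
Reduce top mod 3: now compute (1/3).
Reached (1/3) = 1. Collecting the sign flips along the way, the symbol is +1.

1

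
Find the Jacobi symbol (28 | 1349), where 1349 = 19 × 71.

-1

Pull out 2^2: since 1349 ≡ 5 (mod 8), (2/1349) = -1, so (2/1349)^2 = +1.
Reciprocity: 7 ≡ 3 and 1349 ≡ 1 (mod 4), so (7/1349) = +(1349/7).
Reduce top mod 7: now compute (5/7).
Reciprocity: 5 ≡ 1 and 7 ≡ 3 (mod 4), so (5/7) = +(7/5).
Reduce top mod 5: now compute (2/5).
Pull out 2: since 5 ≡ 5 (mod 8), (2/5) = -1.
Reached (1/5) = 1. Collecting the sign flips along the way, the symbol is -1.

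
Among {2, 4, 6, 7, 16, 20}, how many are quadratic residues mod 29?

5

(2/29) = -1 → non-residue.
(4/29) = +1 → QR.
(6/29) = +1 → QR.
(7/29) = +1 → QR.
(16/29) = +1 → QR.
(20/29) = +1 → QR.
Total quadratic residues among the 6: 5.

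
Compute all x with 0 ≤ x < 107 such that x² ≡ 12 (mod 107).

36, 71

Since 107 ≡ 3 (mod 4), a square root of 12 is 12^((107+1)/4) = 12^27 mod 107.
Repeated squaring: 12^2≡37, 12^4≡85, 12^8≡56, 12^16≡33 (mod 107).
12^27 = 12^(16+8+2+1) ≡ 36 (mod 107).
Check: 36² = 1296 ≡ 12 (mod 107). The two roots are 36 and 71.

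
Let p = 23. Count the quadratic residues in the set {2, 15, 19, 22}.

1

(2/23) = +1 → QR.
(15/23) = -1 → non-residue.
(19/23) = -1 → non-residue.
(22/23) = -1 → non-residue.
Total quadratic residues among the 4: 1.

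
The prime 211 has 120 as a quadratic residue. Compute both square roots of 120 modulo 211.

Since 211 ≡ 3 (mod 4), a square root of 120 is 120^((211+1)/4) = 120^53 mod 211.
Repeated squaring: 120^2≡52, 120^4≡172, 120^8≡44, 120^16≡37, 120^32≡103 (mod 211).
120^53 = 120^(32+16+4+1) ≡ 139 (mod 211).
Check: 139² = 19321 ≡ 120 (mod 211). The two roots are 72 and 139.

72, 139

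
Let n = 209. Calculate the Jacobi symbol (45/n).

Reciprocity: 45 ≡ 1 and 209 ≡ 1 (mod 4), so (45/209) = +(209/45).
Reduce top mod 45: now compute (29/45).
Reciprocity: 29 ≡ 1 and 45 ≡ 1 (mod 4), so (29/45) = +(45/29).
Reduce top mod 29: now compute (16/29).
Pull out 2^4: since 29 ≡ 5 (mod 8), (2/29) = -1, so (2/29)^4 = +1.
Reached (1/29) = 1. Collecting the sign flips along the way, the symbol is +1.

1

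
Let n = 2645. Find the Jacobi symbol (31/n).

Reciprocity: 31 ≡ 3 and 2645 ≡ 1 (mod 4), so (31/2645) = +(2645/31).
Reduce top mod 31: now compute (10/31).
Pull out 2: since 31 ≡ 7 (mod 8), (2/31) = +1.
Reciprocity: 5 ≡ 1 and 31 ≡ 3 (mod 4), so (5/31) = +(31/5).
Reduce top mod 5: now compute (1/5).
Reached (1/5) = 1. Collecting the sign flips along the way, the symbol is +1.

1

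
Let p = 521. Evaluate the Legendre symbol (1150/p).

Euler's criterion: (1150/521) ≡ 108^260 (mod 521).
108^2 ≡ 202 (mod 521)
108^4 ≡ 166 (mod 521)
108^8 ≡ 464 (mod 521)
108^16 ≡ 123 (mod 521)
108^32 ≡ 20 (mod 521)
108^64 ≡ 400 (mod 521)
108^128 ≡ 53 (mod 521)
108^256 ≡ 204 (mod 521)
108^260 = 108^(256+4) ≡ 520 (mod 521).
Result is 520 ≡ −1, so (1150/521) = −1.

-1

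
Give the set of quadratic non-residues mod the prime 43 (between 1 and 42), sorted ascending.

2,3,5,7,8,12,18,19,20,22,26,27,28,29,30,32,33,34,37,39,42

Square k = 1,…,21 (k and 43−k give the same square):
1²=1, 2²=4, 3²=9, 4²=16, 5²=25, 6²=36, 7²≡6, 8²≡21, 9²≡38, 10²≡14, 11²≡35, 12²≡15, 13²≡40, 14²≡24, 15²≡10, 16²≡41, 17²≡31, 18²≡23, 19²≡17, 20²≡13, 21²≡11 (mod 43).
The residues are {1, 4, 6, 9, 10, 11, 13, 14, 15, 16, 17, 21, 23, 24, 25, 31, 35, 36, 38, 40, 41}; the non-residues are the remaining 21 nonzero classes.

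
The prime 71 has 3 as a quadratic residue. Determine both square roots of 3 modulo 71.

28, 43

Since 71 ≡ 3 (mod 4), a square root of 3 is 3^((71+1)/4) = 3^18 mod 71.
Repeated squaring: 3^2≡9, 3^4≡10, 3^8≡29, 3^16≡60 (mod 71).
3^18 = 3^(16+2) ≡ 43 (mod 71).
Check: 43² = 1849 ≡ 3 (mod 71). The two roots are 28 and 43.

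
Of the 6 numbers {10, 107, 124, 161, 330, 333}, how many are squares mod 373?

(10/373) = +1 → QR.
(107/373) = +1 → QR.
(124/373) = +1 → QR.
(161/373) = -1 → non-residue.
(330/373) = -1 → non-residue.
(333/373) = +1 → QR.
Total quadratic residues among the 6: 4.

4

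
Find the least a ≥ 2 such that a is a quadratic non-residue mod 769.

(2/769) = +1, so 2 is a residue.
(3/769) = +1, so 3 is a residue.
(4/769) = +1, so 4 is a residue.
(5/769) = +1, so 5 is a residue.
(6/769) = +1, so 6 is a residue.
(7/769) = −1, so 7 is the smallest positive non-residue mod 769.

7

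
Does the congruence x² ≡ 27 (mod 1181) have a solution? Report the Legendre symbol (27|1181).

Euler's criterion: (27/1181) ≡ 27^590 (mod 1181).
27^2 ≡ 729 (mod 1181)
27^4 ≡ 1172 (mod 1181)
27^8 ≡ 81 (mod 1181)
27^16 ≡ 656 (mod 1181)
27^32 ≡ 452 (mod 1181)
27^64 ≡ 1172 (mod 1181)
27^128 ≡ 81 (mod 1181)
27^256 ≡ 656 (mod 1181)
27^512 ≡ 452 (mod 1181)
27^590 = 27^(512+64+8+4+2) ≡ 1180 (mod 1181).
Result is 1180 ≡ −1, so (27/1181) = −1.

-1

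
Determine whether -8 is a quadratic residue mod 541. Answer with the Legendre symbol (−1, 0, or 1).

First reduce: -8 ≡ 533 (mod 541).
Reciprocity: 533 ≡ 1 and 541 ≡ 1 (mod 4), so (533/541) = +(541/533).
Reduce top mod 533: now compute (8/533).
Pull out 2^3: since 533 ≡ 5 (mod 8), (2/533) = -1, so (2/533)^3 = -1.
Reached (1/533) = 1. Collecting the sign flips along the way, the symbol is -1.

-1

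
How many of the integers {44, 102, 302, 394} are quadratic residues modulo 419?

(44/419) = -1 → non-residue.
(102/419) = +1 → QR.
(302/419) = -1 → non-residue.
(394/419) = -1 → non-residue.
Total quadratic residues among the 4: 1.

1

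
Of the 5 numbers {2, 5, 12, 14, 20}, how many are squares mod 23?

(2/23) = +1 → QR.
(5/23) = -1 → non-residue.
(12/23) = +1 → QR.
(14/23) = -1 → non-residue.
(20/23) = -1 → non-residue.
Total quadratic residues among the 5: 2.

2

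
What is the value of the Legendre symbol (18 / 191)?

Pull out 2: since 191 ≡ 7 (mod 8), (2/191) = +1.
Reciprocity: 9 ≡ 1 and 191 ≡ 3 (mod 4), so (9/191) = +(191/9).
Reduce top mod 9: now compute (2/9).
Pull out 2: since 9 ≡ 1 (mod 8), (2/9) = +1.
Reached (1/9) = 1. Collecting the sign flips along the way, the symbol is +1.

1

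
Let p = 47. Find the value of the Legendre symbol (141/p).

0

First reduce: 141 ≡ 0 (mod 47).
Top reduces to 0: gcd > 1, so the symbol is 0.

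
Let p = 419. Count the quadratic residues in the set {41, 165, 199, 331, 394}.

(41/419) = +1 → QR.
(165/419) = -1 → non-residue.
(199/419) = +1 → QR.
(331/419) = -1 → non-residue.
(394/419) = -1 → non-residue.
Total quadratic residues among the 5: 2.

2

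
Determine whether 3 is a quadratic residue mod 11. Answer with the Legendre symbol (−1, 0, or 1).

1

Euler's criterion: (3/11) ≡ 3^5 (mod 11).
3^2 ≡ 9 (mod 11)
3^4 ≡ 4 (mod 11)
3^5 = 3^(4+1) ≡ 1 (mod 11).
Result is 1, so (3/11) = 1.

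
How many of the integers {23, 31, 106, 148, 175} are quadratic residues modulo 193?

3

(23/193) = +1 → QR.
(31/193) = +1 → QR.
(106/193) = -1 → non-residue.
(148/193) = -1 → non-residue.
(175/193) = +1 → QR.
Total quadratic residues among the 5: 3.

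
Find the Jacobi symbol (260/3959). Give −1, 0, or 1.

-1

Pull out 2^2: since 3959 ≡ 7 (mod 8), (2/3959) = +1, so (2/3959)^2 = +1.
Reciprocity: 65 ≡ 1 and 3959 ≡ 3 (mod 4), so (65/3959) = +(3959/65).
Reduce top mod 65: now compute (59/65).
Reciprocity: 59 ≡ 3 and 65 ≡ 1 (mod 4), so (59/65) = +(65/59).
Reduce top mod 59: now compute (6/59).
Pull out 2: since 59 ≡ 3 (mod 8), (2/59) = -1.
Reciprocity: 3 ≡ 3 and 59 ≡ 3 (mod 4), so (3/59) = −(59/3).
Reduce top mod 3: now compute (2/3).
Pull out 2: since 3 ≡ 3 (mod 8), (2/3) = -1.
Reached (1/3) = 1. Collecting the sign flips along the way, the symbol is -1.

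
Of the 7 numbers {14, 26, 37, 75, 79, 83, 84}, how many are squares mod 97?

(14/97) = -1 → non-residue.
(26/97) = -1 → non-residue.
(37/97) = -1 → non-residue.
(75/97) = +1 → QR.
(79/97) = +1 → QR.
(83/97) = -1 → non-residue.
(84/97) = -1 → non-residue.
Total quadratic residues among the 7: 2.

2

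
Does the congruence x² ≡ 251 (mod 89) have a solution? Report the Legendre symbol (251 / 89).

1

Euler's criterion: (251/89) ≡ 73^44 (mod 89).
73^2 ≡ 78 (mod 89)
73^4 ≡ 32 (mod 89)
73^8 ≡ 45 (mod 89)
73^16 ≡ 67 (mod 89)
73^32 ≡ 39 (mod 89)
73^44 = 73^(32+8+4) ≡ 1 (mod 89).
Result is 1, so (251/89) = 1.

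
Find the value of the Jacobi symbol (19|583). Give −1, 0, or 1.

1

Reciprocity: 19 ≡ 3 and 583 ≡ 3 (mod 4), so (19/583) = −(583/19).
Reduce top mod 19: now compute (13/19).
Reciprocity: 13 ≡ 1 and 19 ≡ 3 (mod 4), so (13/19) = +(19/13).
Reduce top mod 13: now compute (6/13).
Pull out 2: since 13 ≡ 5 (mod 8), (2/13) = -1.
Reciprocity: 3 ≡ 3 and 13 ≡ 1 (mod 4), so (3/13) = +(13/3).
Reduce top mod 3: now compute (1/3).
Reached (1/3) = 1. Collecting the sign flips along the way, the symbol is +1.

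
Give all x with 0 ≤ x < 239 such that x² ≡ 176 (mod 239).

43, 196

Since 239 ≡ 3 (mod 4), a square root of 176 is 176^((239+1)/4) = 176^60 mod 239.
Repeated squaring: 176^2≡145, 176^4≡232, 176^8≡49, 176^16≡11, 176^32≡121 (mod 239).
176^60 = 176^(32+16+8+4) ≡ 196 (mod 239).
Check: 196² = 38416 ≡ 176 (mod 239). The two roots are 43 and 196.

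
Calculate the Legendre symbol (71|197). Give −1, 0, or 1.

Euler's criterion: (71/197) ≡ 71^98 (mod 197).
71^2 ≡ 116 (mod 197)
71^4 ≡ 60 (mod 197)
71^8 ≡ 54 (mod 197)
71^16 ≡ 158 (mod 197)
71^32 ≡ 142 (mod 197)
71^64 ≡ 70 (mod 197)
71^98 = 71^(64+32+2) ≡ 196 (mod 197).
Result is 196 ≡ −1, so (71/197) = −1.

-1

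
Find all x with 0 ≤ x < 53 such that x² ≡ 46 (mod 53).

53 ≡ 1 (mod 4), so we find a root by search.
Trying successive values, 24² = 576 ≡ 46 (mod 53). The other root is 53 − 24 = 29.

24, 29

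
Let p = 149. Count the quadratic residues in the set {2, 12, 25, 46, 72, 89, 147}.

2

(2/149) = -1 → non-residue.
(12/149) = -1 → non-residue.
(25/149) = +1 → QR.
(46/149) = +1 → QR.
(72/149) = -1 → non-residue.
(89/149) = -1 → non-residue.
(147/149) = -1 → non-residue.
Total quadratic residues among the 7: 2.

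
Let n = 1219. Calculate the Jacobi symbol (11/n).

-1

Reciprocity: 11 ≡ 3 and 1219 ≡ 3 (mod 4), so (11/1219) = −(1219/11).
Reduce top mod 11: now compute (9/11).
Reciprocity: 9 ≡ 1 and 11 ≡ 3 (mod 4), so (9/11) = +(11/9).
Reduce top mod 9: now compute (2/9).
Pull out 2: since 9 ≡ 1 (mod 8), (2/9) = +1.
Reached (1/9) = 1. Collecting the sign flips along the way, the symbol is -1.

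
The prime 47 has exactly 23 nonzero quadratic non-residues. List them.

Square k = 1,…,23 (k and 47−k give the same square):
1²=1, 2²=4, 3²=9, 4²=16, 5²=25, 6²=36, 7²≡2, 8²≡17, 9²≡34, 10²≡6, 11²≡27, 12²≡3, 13²≡28, 14²≡8, 15²≡37, 16²≡21, 17²≡7, 18²≡42, 19²≡32, 20²≡24, 21²≡18, 22²≡14, 23²≡12 (mod 47).
The residues are {1, 2, 3, 4, 6, 7, 8, 9, 12, 14, 16, 17, 18, 21, 24, 25, 27, 28, 32, 34, 36, 37, 42}; the non-residues are the remaining 23 nonzero classes.

5, 10, 11, 13, 15, 19, 20, 22, 23, 26, 29, 30, 31, 33, 35, 38, 39, 40, 41, 43, 44, 45, 46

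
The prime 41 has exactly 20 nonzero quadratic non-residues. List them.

3,6,7,11,12,13,14,15,17,19,22,24,26,27,28,29,30,34,35,38

Square k = 1,…,20 (k and 41−k give the same square):
1²=1, 2²=4, 3²=9, 4²=16, 5²=25, 6²=36, 7²≡8, 8²≡23, 9²≡40, 10²≡18, 11²≡39, 12²≡21, 13²≡5, 14²≡32, 15²≡20, 16²≡10, 17²≡2, 18²≡37, 19²≡33, 20²≡31 (mod 41).
The residues are {1, 2, 4, 5, 8, 9, 10, 16, 18, 20, 21, 23, 25, 31, 32, 33, 36, 37, 39, 40}; the non-residues are the remaining 20 nonzero classes.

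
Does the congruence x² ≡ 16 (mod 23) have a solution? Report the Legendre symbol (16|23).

1

Euler's criterion: (16/23) ≡ 16^11 (mod 23).
16^2 ≡ 3 (mod 23)
16^4 ≡ 9 (mod 23)
16^8 ≡ 12 (mod 23)
16^11 = 16^(8+2+1) ≡ 1 (mod 23).
Result is 1, so (16/23) = 1.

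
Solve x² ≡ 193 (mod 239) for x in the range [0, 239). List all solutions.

Since 239 ≡ 3 (mod 4), a square root of 193 is 193^((239+1)/4) = 193^60 mod 239.
Repeated squaring: 193^2≡204, 193^4≡30, 193^8≡183, 193^16≡29, 193^32≡124 (mod 239).
193^60 = 193^(32+16+8+4) ≡ 162 (mod 239).
Check: 162² = 26244 ≡ 193 (mod 239). The two roots are 77 and 162.

77, 162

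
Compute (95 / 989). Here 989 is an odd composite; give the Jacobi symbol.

1

Reciprocity: 95 ≡ 3 and 989 ≡ 1 (mod 4), so (95/989) = +(989/95).
Reduce top mod 95: now compute (39/95).
Reciprocity: 39 ≡ 3 and 95 ≡ 3 (mod 4), so (39/95) = −(95/39).
Reduce top mod 39: now compute (17/39).
Reciprocity: 17 ≡ 1 and 39 ≡ 3 (mod 4), so (17/39) = +(39/17).
Reduce top mod 17: now compute (5/17).
Reciprocity: 5 ≡ 1 and 17 ≡ 1 (mod 4), so (5/17) = +(17/5).
Reduce top mod 5: now compute (2/5).
Pull out 2: since 5 ≡ 5 (mod 8), (2/5) = -1.
Reached (1/5) = 1. Collecting the sign flips along the way, the symbol is +1.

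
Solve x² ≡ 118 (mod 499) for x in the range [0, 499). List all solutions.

Since 499 ≡ 3 (mod 4), a square root of 118 is 118^((499+1)/4) = 118^125 mod 499.
Repeated squaring: 118^2≡451, 118^4≡308, 118^8≡54, 118^16≡421, 118^32≡96, 118^64≡234 (mod 499).
118^125 = 118^(64+32+16+8+4+1) ≡ 169 (mod 499).
Check: 169² = 28561 ≡ 118 (mod 499). The two roots are 169 and 330.

169, 330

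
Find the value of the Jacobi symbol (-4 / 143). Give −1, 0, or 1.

First reduce: -4 ≡ 139 (mod 143).
Reciprocity: 139 ≡ 3 and 143 ≡ 3 (mod 4), so (139/143) = −(143/139).
Reduce top mod 139: now compute (4/139).
Pull out 2^2: since 139 ≡ 3 (mod 8), (2/139) = -1, so (2/139)^2 = +1.
Reached (1/139) = 1. Collecting the sign flips along the way, the symbol is -1.

-1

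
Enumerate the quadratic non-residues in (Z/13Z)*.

2, 5, 6, 7, 8, 11

Square k = 1,…,6 (k and 13−k give the same square):
1²=1, 2²=4, 3²=9, 4²≡3, 5²≡12, 6²≡10 (mod 13).
The residues are {1, 3, 4, 9, 10, 12}; the non-residues are the remaining 6 nonzero classes.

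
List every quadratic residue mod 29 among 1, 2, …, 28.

1,4,5,6,7,9,13,16,20,22,23,24,25,28

Square k = 1,…,14 (k and 29−k give the same square):
1²=1, 2²=4, 3²=9, 4²=16, 5²=25, 6²≡7, 7²≡20, 8²≡6, 9²≡23, 10²≡13, 11²≡5, 12²≡28, 13²≡24, 14²≡22 (mod 29).
So the quadratic residues mod 29 are {1, 4, 5, 6, 7, 9, 13, 16, 20, 22, 23, 24, 25, 28}.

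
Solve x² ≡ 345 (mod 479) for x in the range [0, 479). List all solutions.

102, 377

Since 479 ≡ 3 (mod 4), a square root of 345 is 345^((479+1)/4) = 345^120 mod 479.
Repeated squaring: 345^2≡233, 345^4≡162, 345^8≡378, 345^16≡142, 345^32≡46, 345^64≡200 (mod 479).
345^120 = 345^(64+32+16+8) ≡ 377 (mod 479).
Check: 377² = 142129 ≡ 345 (mod 479). The two roots are 102 and 377.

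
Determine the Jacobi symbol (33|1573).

0

Reciprocity: 33 ≡ 1 and 1573 ≡ 1 (mod 4), so (33/1573) = +(1573/33).
Reduce top mod 33: now compute (22/33).
Pull out 2: since 33 ≡ 1 (mod 8), (2/33) = +1.
Reciprocity: 11 ≡ 3 and 33 ≡ 1 (mod 4), so (11/33) = +(33/11).
Reduce top mod 11: now compute (0/11).
Top reduces to 0: gcd > 1, so the symbol is 0.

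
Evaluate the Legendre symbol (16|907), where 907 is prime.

Pull out 2^4: since 907 ≡ 3 (mod 8), (2/907) = -1, so (2/907)^4 = +1.
Reached (1/907) = 1. Collecting the sign flips along the way, the symbol is +1.

1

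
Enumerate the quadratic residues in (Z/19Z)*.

Square k = 1,…,9 (k and 19−k give the same square):
1²=1, 2²=4, 3²=9, 4²=16, 5²≡6, 6²≡17, 7²≡11, 8²≡7, 9²≡5 (mod 19).
So the quadratic residues mod 19 are {1, 4, 5, 6, 7, 9, 11, 16, 17}.

1 4 5 6 7 9 11 16 17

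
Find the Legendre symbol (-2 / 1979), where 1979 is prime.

First reduce: -2 ≡ 1977 (mod 1979).
Reciprocity: 1977 ≡ 1 and 1979 ≡ 3 (mod 4), so (1977/1979) = +(1979/1977).
Reduce top mod 1977: now compute (2/1977).
Pull out 2: since 1977 ≡ 1 (mod 8), (2/1977) = +1.
Reached (1/1977) = 1. Collecting the sign flips along the way, the symbol is +1.

1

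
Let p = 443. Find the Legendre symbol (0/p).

Top reduces to 0: gcd > 1, so the symbol is 0.

0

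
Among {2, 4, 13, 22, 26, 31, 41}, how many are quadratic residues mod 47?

2

(2/47) = +1 → QR.
(4/47) = +1 → QR.
(13/47) = -1 → non-residue.
(22/47) = -1 → non-residue.
(26/47) = -1 → non-residue.
(31/47) = -1 → non-residue.
(41/47) = -1 → non-residue.
Total quadratic residues among the 7: 2.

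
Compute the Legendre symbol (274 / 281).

Pull out 2: since 281 ≡ 1 (mod 8), (2/281) = +1.
Reciprocity: 137 ≡ 1 and 281 ≡ 1 (mod 4), so (137/281) = +(281/137).
Reduce top mod 137: now compute (7/137).
Reciprocity: 7 ≡ 3 and 137 ≡ 1 (mod 4), so (7/137) = +(137/7).
Reduce top mod 7: now compute (4/7).
Pull out 2^2: since 7 ≡ 7 (mod 8), (2/7) = +1, so (2/7)^2 = +1.
Reached (1/7) = 1. Collecting the sign flips along the way, the symbol is +1.

1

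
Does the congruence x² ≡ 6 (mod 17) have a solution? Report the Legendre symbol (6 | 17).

Euler's criterion: (6/17) ≡ 6^8 (mod 17).
6^2 ≡ 2 (mod 17)
6^4 ≡ 4 (mod 17)
6^8 ≡ 16 (mod 17)
6^8 = 6^(8) ≡ 16 (mod 17).
Result is 16 ≡ −1, so (6/17) = −1.

-1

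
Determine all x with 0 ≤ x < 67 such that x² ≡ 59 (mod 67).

27, 40

Since 67 ≡ 3 (mod 4), a square root of 59 is 59^((67+1)/4) = 59^17 mod 67.
Repeated squaring: 59^2≡64, 59^4≡9, 59^8≡14, 59^16≡62 (mod 67).
59^17 = 59^(16+1) ≡ 40 (mod 67).
Check: 40² = 1600 ≡ 59 (mod 67). The two roots are 27 and 40.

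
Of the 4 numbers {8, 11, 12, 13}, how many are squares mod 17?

(8/17) = +1 → QR.
(11/17) = -1 → non-residue.
(12/17) = -1 → non-residue.
(13/17) = +1 → QR.
Total quadratic residues among the 4: 2.

2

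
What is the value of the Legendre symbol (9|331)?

1

Reciprocity: 9 ≡ 1 and 331 ≡ 3 (mod 4), so (9/331) = +(331/9).
Reduce top mod 9: now compute (7/9).
Reciprocity: 7 ≡ 3 and 9 ≡ 1 (mod 4), so (7/9) = +(9/7).
Reduce top mod 7: now compute (2/7).
Pull out 2: since 7 ≡ 7 (mod 8), (2/7) = +1.
Reached (1/7) = 1. Collecting the sign flips along the way, the symbol is +1.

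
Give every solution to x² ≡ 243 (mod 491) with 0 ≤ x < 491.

35, 456

Since 491 ≡ 3 (mod 4), a square root of 243 is 243^((491+1)/4) = 243^123 mod 491.
Repeated squaring: 243^2≡129, 243^4≡438, 243^8≡354, 243^16≡111, 243^32≡46, 243^64≡152 (mod 491).
243^123 = 243^(64+32+16+8+2+1) ≡ 456 (mod 491).
Check: 456² = 207936 ≡ 243 (mod 491). The two roots are 35 and 456.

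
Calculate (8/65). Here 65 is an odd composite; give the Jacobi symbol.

1

Pull out 2^3: since 65 ≡ 1 (mod 8), (2/65) = +1, so (2/65)^3 = +1.
Reached (1/65) = 1. Collecting the sign flips along the way, the symbol is +1.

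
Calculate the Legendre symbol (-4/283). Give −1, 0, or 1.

-1

First reduce: -4 ≡ 279 (mod 283).
Reciprocity: 279 ≡ 3 and 283 ≡ 3 (mod 4), so (279/283) = −(283/279).
Reduce top mod 279: now compute (4/279).
Pull out 2^2: since 279 ≡ 7 (mod 8), (2/279) = +1, so (2/279)^2 = +1.
Reached (1/279) = 1. Collecting the sign flips along the way, the symbol is -1.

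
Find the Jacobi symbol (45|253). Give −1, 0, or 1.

Reciprocity: 45 ≡ 1 and 253 ≡ 1 (mod 4), so (45/253) = +(253/45).
Reduce top mod 45: now compute (28/45).
Pull out 2^2: since 45 ≡ 5 (mod 8), (2/45) = -1, so (2/45)^2 = +1.
Reciprocity: 7 ≡ 3 and 45 ≡ 1 (mod 4), so (7/45) = +(45/7).
Reduce top mod 7: now compute (3/7).
Reciprocity: 3 ≡ 3 and 7 ≡ 3 (mod 4), so (3/7) = −(7/3).
Reduce top mod 3: now compute (1/3).
Reached (1/3) = 1. Collecting the sign flips along the way, the symbol is -1.

-1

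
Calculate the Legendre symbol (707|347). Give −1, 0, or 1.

1

First reduce: 707 ≡ 13 (mod 347).
Reciprocity: 13 ≡ 1 and 347 ≡ 3 (mod 4), so (13/347) = +(347/13).
Reduce top mod 13: now compute (9/13).
Reciprocity: 9 ≡ 1 and 13 ≡ 1 (mod 4), so (9/13) = +(13/9).
Reduce top mod 9: now compute (4/9).
Pull out 2^2: since 9 ≡ 1 (mod 8), (2/9) = +1, so (2/9)^2 = +1.
Reached (1/9) = 1. Collecting the sign flips along the way, the symbol is +1.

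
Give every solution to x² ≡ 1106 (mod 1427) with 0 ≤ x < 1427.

Since 1427 ≡ 3 (mod 4), a square root of 1106 is 1106^((1427+1)/4) = 1106^357 mod 1427.
Repeated squaring: 1106^2≡297, 1106^4≡1162, 1106^8≡302, 1106^16≡1303, 1106^32≡1106, 1106^64≡297, 1106^128≡1162, 1106^256≡302 (mod 1427).
1106^357 = 1106^(256+64+32+4+1) ≡ 1303 (mod 1427).
Check: 1303² = 1697809 ≡ 1106 (mod 1427). The two roots are 124 and 1303.

124, 1303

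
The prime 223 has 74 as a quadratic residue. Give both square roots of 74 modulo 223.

48, 175

Since 223 ≡ 3 (mod 4), a square root of 74 is 74^((223+1)/4) = 74^56 mod 223.
Repeated squaring: 74^2≡124, 74^4≡212, 74^8≡121, 74^16≡146, 74^32≡131 (mod 223).
74^56 = 74^(32+16+8) ≡ 175 (mod 223).
Check: 175² = 30625 ≡ 74 (mod 223). The two roots are 48 and 175.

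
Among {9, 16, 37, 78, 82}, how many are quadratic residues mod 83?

4

(9/83) = +1 → QR.
(16/83) = +1 → QR.
(37/83) = +1 → QR.
(78/83) = +1 → QR.
(82/83) = -1 → non-residue.
Total quadratic residues among the 5: 4.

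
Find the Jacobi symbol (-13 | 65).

First reduce: -13 ≡ 52 (mod 65).
Pull out 2^2: since 65 ≡ 1 (mod 8), (2/65) = +1, so (2/65)^2 = +1.
Reciprocity: 13 ≡ 1 and 65 ≡ 1 (mod 4), so (13/65) = +(65/13).
Reduce top mod 13: now compute (0/13).
Top reduces to 0: gcd > 1, so the symbol is 0.

0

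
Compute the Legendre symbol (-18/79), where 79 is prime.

First reduce: -18 ≡ 61 (mod 79).
Reciprocity: 61 ≡ 1 and 79 ≡ 3 (mod 4), so (61/79) = +(79/61).
Reduce top mod 61: now compute (18/61).
Pull out 2: since 61 ≡ 5 (mod 8), (2/61) = -1.
Reciprocity: 9 ≡ 1 and 61 ≡ 1 (mod 4), so (9/61) = +(61/9).
Reduce top mod 9: now compute (7/9).
Reciprocity: 7 ≡ 3 and 9 ≡ 1 (mod 4), so (7/9) = +(9/7).
Reduce top mod 7: now compute (2/7).
Pull out 2: since 7 ≡ 7 (mod 8), (2/7) = +1.
Reached (1/7) = 1. Collecting the sign flips along the way, the symbol is -1.

-1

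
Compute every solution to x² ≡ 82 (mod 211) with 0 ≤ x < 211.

Since 211 ≡ 3 (mod 4), a square root of 82 is 82^((211+1)/4) = 82^53 mod 211.
Repeated squaring: 82^2≡183, 82^4≡151, 82^8≡13, 82^16≡169, 82^32≡76 (mod 211).
82^53 = 82^(32+16+4+1) ≡ 121 (mod 211).
Check: 121² = 14641 ≡ 82 (mod 211). The two roots are 90 and 121.

90, 121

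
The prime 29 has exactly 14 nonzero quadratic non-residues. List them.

2, 3, 8, 10, 11, 12, 14, 15, 17, 18, 19, 21, 26, 27

Square k = 1,…,14 (k and 29−k give the same square):
1²=1, 2²=4, 3²=9, 4²=16, 5²=25, 6²≡7, 7²≡20, 8²≡6, 9²≡23, 10²≡13, 11²≡5, 12²≡28, 13²≡24, 14²≡22 (mod 29).
The residues are {1, 4, 5, 6, 7, 9, 13, 16, 20, 22, 23, 24, 25, 28}; the non-residues are the remaining 14 nonzero classes.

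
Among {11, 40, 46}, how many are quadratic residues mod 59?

(11/59) = -1 → non-residue.
(40/59) = -1 → non-residue.
(46/59) = +1 → QR.
Total quadratic residues among the 3: 1.

1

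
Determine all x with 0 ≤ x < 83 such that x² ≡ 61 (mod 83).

Since 83 ≡ 3 (mod 4), a square root of 61 is 61^((83+1)/4) = 61^21 mod 83.
Repeated squaring: 61^2≡69, 61^4≡30, 61^8≡70, 61^16≡3 (mod 83).
61^21 = 61^(16+4+1) ≡ 12 (mod 83).
Check: 12² = 144 ≡ 61 (mod 83). The two roots are 12 and 71.

12, 71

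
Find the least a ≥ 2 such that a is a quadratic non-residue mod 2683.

2

(2/2683) = −1, so 2 is the smallest positive non-residue mod 2683.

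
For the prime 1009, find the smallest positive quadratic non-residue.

(2/1009) = +1, so 2 is a residue.
(3/1009) = +1, so 3 is a residue.
(4/1009) = +1, so 4 is a residue.
(5/1009) = +1, so 5 is a residue.
(6/1009) = +1, so 6 is a residue.
(7/1009) = +1, so 7 is a residue.
(8/1009) = +1, so 8 is a residue.
(9/1009) = +1, so 9 is a residue.
(10/1009) = +1, so 10 is a residue.
(11/1009) = −1, so 11 is the smallest positive non-residue mod 1009.

11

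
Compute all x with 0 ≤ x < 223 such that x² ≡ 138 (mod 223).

Since 223 ≡ 3 (mod 4), a square root of 138 is 138^((223+1)/4) = 138^56 mod 223.
Repeated squaring: 138^2≡89, 138^4≡116, 138^8≡76, 138^16≡201, 138^32≡38 (mod 223).
138^56 = 138^(32+16+8) ≡ 19 (mod 223).
Check: 19² = 361 ≡ 138 (mod 223). The two roots are 19 and 204.

19, 204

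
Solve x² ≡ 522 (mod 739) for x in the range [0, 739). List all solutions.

Since 739 ≡ 3 (mod 4), a square root of 522 is 522^((739+1)/4) = 522^185 mod 739.
Repeated squaring: 522^2≡532, 522^4≡726, 522^8≡169, 522^16≡479, 522^32≡351, 522^64≡527, 522^128≡604 (mod 739).
522^185 = 522^(128+32+16+8+1) ≡ 433 (mod 739).
Check: 433² = 187489 ≡ 522 (mod 739). The two roots are 306 and 433.

306, 433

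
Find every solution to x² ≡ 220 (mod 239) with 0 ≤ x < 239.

Since 239 ≡ 3 (mod 4), a square root of 220 is 220^((239+1)/4) = 220^60 mod 239.
Repeated squaring: 220^2≡122, 220^4≡66, 220^8≡54, 220^16≡48, 220^32≡153 (mod 239).
220^60 = 220^(32+16+8+4) ≡ 170 (mod 239).
Check: 170² = 28900 ≡ 220 (mod 239). The two roots are 69 and 170.

69, 170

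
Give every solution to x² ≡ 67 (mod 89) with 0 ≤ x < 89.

89 ≡ 1 (mod 4), so we find a root by search.
Trying successive values, 44² = 1936 ≡ 67 (mod 89). The other root is 89 − 44 = 45.

44, 45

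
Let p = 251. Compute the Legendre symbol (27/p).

Reciprocity: 27 ≡ 3 and 251 ≡ 3 (mod 4), so (27/251) = −(251/27).
Reduce top mod 27: now compute (8/27).
Pull out 2^3: since 27 ≡ 3 (mod 8), (2/27) = -1, so (2/27)^3 = -1.
Reached (1/27) = 1. Collecting the sign flips along the way, the symbol is +1.

1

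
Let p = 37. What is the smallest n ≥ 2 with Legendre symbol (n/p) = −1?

(2/37) = −1, so 2 is the smallest positive non-residue mod 37.

2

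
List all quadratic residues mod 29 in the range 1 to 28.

Square k = 1,…,14 (k and 29−k give the same square):
1²=1, 2²=4, 3²=9, 4²=16, 5²=25, 6²≡7, 7²≡20, 8²≡6, 9²≡23, 10²≡13, 11²≡5, 12²≡28, 13²≡24, 14²≡22 (mod 29).
So the quadratic residues mod 29 are {1, 4, 5, 6, 7, 9, 13, 16, 20, 22, 23, 24, 25, 28}.

1,4,5,6,7,9,13,16,20,22,23,24,25,28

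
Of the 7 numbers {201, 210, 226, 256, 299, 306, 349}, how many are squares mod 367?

(201/367) = -1 → non-residue.
(210/367) = +1 → QR.
(226/367) = +1 → QR.
(256/367) = +1 → QR.
(299/367) = +1 → QR.
(306/367) = -1 → non-residue.
(349/367) = -1 → non-residue.
Total quadratic residues among the 7: 4.

4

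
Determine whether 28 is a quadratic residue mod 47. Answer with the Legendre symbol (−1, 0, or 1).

Pull out 2^2: since 47 ≡ 7 (mod 8), (2/47) = +1, so (2/47)^2 = +1.
Reciprocity: 7 ≡ 3 and 47 ≡ 3 (mod 4), so (7/47) = −(47/7).
Reduce top mod 7: now compute (5/7).
Reciprocity: 5 ≡ 1 and 7 ≡ 3 (mod 4), so (5/7) = +(7/5).
Reduce top mod 5: now compute (2/5).
Pull out 2: since 5 ≡ 5 (mod 8), (2/5) = -1.
Reached (1/5) = 1. Collecting the sign flips along the way, the symbol is +1.

1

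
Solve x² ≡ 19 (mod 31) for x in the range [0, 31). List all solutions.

Since 31 ≡ 3 (mod 4), a square root of 19 is 19^((31+1)/4) = 19^8 mod 31.
Repeated squaring: 19^2≡20, 19^4≡28, 19^8≡9 (mod 31).
19^8 = 19^(8) ≡ 9 (mod 31).
Check: 9² = 81 ≡ 19 (mod 31). The two roots are 9 and 22.

9, 22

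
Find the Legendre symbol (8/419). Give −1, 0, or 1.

Euler's criterion: (8/419) ≡ 8^209 (mod 419).
8^2 ≡ 64 (mod 419)
8^4 ≡ 325 (mod 419)
8^8 ≡ 37 (mod 419)
8^16 ≡ 112 (mod 419)
8^32 ≡ 393 (mod 419)
8^64 ≡ 257 (mod 419)
8^128 ≡ 266 (mod 419)
8^209 = 8^(128+64+16+1) ≡ 418 (mod 419).
Result is 418 ≡ −1, so (8/419) = −1.

-1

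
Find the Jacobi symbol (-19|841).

1

First reduce: -19 ≡ 822 (mod 841).
Pull out 2: since 841 ≡ 1 (mod 8), (2/841) = +1.
Reciprocity: 411 ≡ 3 and 841 ≡ 1 (mod 4), so (411/841) = +(841/411).
Reduce top mod 411: now compute (19/411).
Reciprocity: 19 ≡ 3 and 411 ≡ 3 (mod 4), so (19/411) = −(411/19).
Reduce top mod 19: now compute (12/19).
Pull out 2^2: since 19 ≡ 3 (mod 8), (2/19) = -1, so (2/19)^2 = +1.
Reciprocity: 3 ≡ 3 and 19 ≡ 3 (mod 4), so (3/19) = −(19/3).
Reduce top mod 3: now compute (1/3).
Reached (1/3) = 1. Collecting the sign flips along the way, the symbol is +1.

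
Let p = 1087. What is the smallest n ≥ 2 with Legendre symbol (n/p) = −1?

3

(2/1087) = +1, so 2 is a residue.
(3/1087) = −1, so 3 is the smallest positive non-residue mod 1087.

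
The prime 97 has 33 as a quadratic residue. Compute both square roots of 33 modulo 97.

97 ≡ 1 (mod 4), so we find a root by search.
Trying successive values, 18² = 324 ≡ 33 (mod 97). The other root is 97 − 18 = 79.

18, 79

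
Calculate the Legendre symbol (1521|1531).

Reciprocity: 1521 ≡ 1 and 1531 ≡ 3 (mod 4), so (1521/1531) = +(1531/1521).
Reduce top mod 1521: now compute (10/1521).
Pull out 2: since 1521 ≡ 1 (mod 8), (2/1521) = +1.
Reciprocity: 5 ≡ 1 and 1521 ≡ 1 (mod 4), so (5/1521) = +(1521/5).
Reduce top mod 5: now compute (1/5).
Reached (1/5) = 1. Collecting the sign flips along the way, the symbol is +1.

1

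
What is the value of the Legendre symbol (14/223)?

1

Pull out 2: since 223 ≡ 7 (mod 8), (2/223) = +1.
Reciprocity: 7 ≡ 3 and 223 ≡ 3 (mod 4), so (7/223) = −(223/7).
Reduce top mod 7: now compute (6/7).
Pull out 2: since 7 ≡ 7 (mod 8), (2/7) = +1.
Reciprocity: 3 ≡ 3 and 7 ≡ 3 (mod 4), so (3/7) = −(7/3).
Reduce top mod 3: now compute (1/3).
Reached (1/3) = 1. Collecting the sign flips along the way, the symbol is +1.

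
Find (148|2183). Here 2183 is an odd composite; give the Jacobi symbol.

0

Pull out 2^2: since 2183 ≡ 7 (mod 8), (2/2183) = +1, so (2/2183)^2 = +1.
Reciprocity: 37 ≡ 1 and 2183 ≡ 3 (mod 4), so (37/2183) = +(2183/37).
Reduce top mod 37: now compute (0/37).
Top reduces to 0: gcd > 1, so the symbol is 0.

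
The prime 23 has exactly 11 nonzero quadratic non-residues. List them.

5 7 10 11 14 15 17 19 20 21 22

Square k = 1,…,11 (k and 23−k give the same square):
1²=1, 2²=4, 3²=9, 4²=16, 5²≡2, 6²≡13, 7²≡3, 8²≡18, 9²≡12, 10²≡8, 11²≡6 (mod 23).
The residues are {1, 2, 3, 4, 6, 8, 9, 12, 13, 16, 18}; the non-residues are the remaining 11 nonzero classes.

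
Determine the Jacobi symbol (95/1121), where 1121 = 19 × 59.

0

Reciprocity: 95 ≡ 3 and 1121 ≡ 1 (mod 4), so (95/1121) = +(1121/95).
Reduce top mod 95: now compute (76/95).
Pull out 2^2: since 95 ≡ 7 (mod 8), (2/95) = +1, so (2/95)^2 = +1.
Reciprocity: 19 ≡ 3 and 95 ≡ 3 (mod 4), so (19/95) = −(95/19).
Reduce top mod 19: now compute (0/19).
Top reduces to 0: gcd > 1, so the symbol is 0.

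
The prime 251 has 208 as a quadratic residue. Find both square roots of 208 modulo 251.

31, 220

Since 251 ≡ 3 (mod 4), a square root of 208 is 208^((251+1)/4) = 208^63 mod 251.
Repeated squaring: 208^2≡92, 208^4≡181, 208^8≡131, 208^16≡93, 208^32≡115 (mod 251).
208^63 = 208^(32+16+8+4+2+1) ≡ 31 (mod 251).
Check: 31² = 961 ≡ 208 (mod 251). The two roots are 31 and 220.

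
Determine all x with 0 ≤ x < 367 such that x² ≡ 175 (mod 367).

Since 367 ≡ 3 (mod 4), a square root of 175 is 175^((367+1)/4) = 175^92 mod 367.
Repeated squaring: 175^2≡164, 175^4≡105, 175^8≡15, 175^16≡225, 175^32≡346, 175^64≡74 (mod 367).
175^92 = 175^(64+16+8+4) ≡ 132 (mod 367).
Check: 132² = 17424 ≡ 175 (mod 367). The two roots are 132 and 235.

132, 235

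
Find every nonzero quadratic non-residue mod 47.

Square k = 1,…,23 (k and 47−k give the same square):
1²=1, 2²=4, 3²=9, 4²=16, 5²=25, 6²=36, 7²≡2, 8²≡17, 9²≡34, 10²≡6, 11²≡27, 12²≡3, 13²≡28, 14²≡8, 15²≡37, 16²≡21, 17²≡7, 18²≡42, 19²≡32, 20²≡24, 21²≡18, 22²≡14, 23²≡12 (mod 47).
The residues are {1, 2, 3, 4, 6, 7, 8, 9, 12, 14, 16, 17, 18, 21, 24, 25, 27, 28, 32, 34, 36, 37, 42}; the non-residues are the remaining 23 nonzero classes.

5 10 11 13 15 19 20 22 23 26 29 30 31 33 35 38 39 40 41 43 44 45 46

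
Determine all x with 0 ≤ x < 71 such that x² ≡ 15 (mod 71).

21, 50

Since 71 ≡ 3 (mod 4), a square root of 15 is 15^((71+1)/4) = 15^18 mod 71.
Repeated squaring: 15^2≡12, 15^4≡2, 15^8≡4, 15^16≡16 (mod 71).
15^18 = 15^(16+2) ≡ 50 (mod 71).
Check: 50² = 2500 ≡ 15 (mod 71). The two roots are 21 and 50.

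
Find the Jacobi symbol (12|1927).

Pull out 2^2: since 1927 ≡ 7 (mod 8), (2/1927) = +1, so (2/1927)^2 = +1.
Reciprocity: 3 ≡ 3 and 1927 ≡ 3 (mod 4), so (3/1927) = −(1927/3).
Reduce top mod 3: now compute (1/3).
Reached (1/3) = 1. Collecting the sign flips along the way, the symbol is -1.

-1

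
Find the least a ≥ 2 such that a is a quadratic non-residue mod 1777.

(2/1777) = +1, so 2 is a residue.
(3/1777) = +1, so 3 is a residue.
(4/1777) = +1, so 4 is a residue.
(5/1777) = −1, so 5 is the smallest positive non-residue mod 1777.

5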